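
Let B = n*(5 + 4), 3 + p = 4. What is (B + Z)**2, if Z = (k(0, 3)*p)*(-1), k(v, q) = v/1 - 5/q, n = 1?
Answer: 1024/9 ≈ 113.78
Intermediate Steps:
p = 1 (p = -3 + 4 = 1)
k(v, q) = v - 5/q (k(v, q) = v*1 - 5/q = v - 5/q)
B = 9 (B = 1*(5 + 4) = 1*9 = 9)
Z = 5/3 (Z = ((0 - 5/3)*1)*(-1) = -5/3*1*(-1) = -5/3*(-1) = 5/3 ≈ 1.6667)
(B + Z)**2 = (9 + 5/3)**2 = (32/3)**2 = 1024/9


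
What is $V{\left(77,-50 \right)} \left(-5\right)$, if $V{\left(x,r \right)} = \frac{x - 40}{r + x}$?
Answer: $- \frac{185}{27} \approx -6.8519$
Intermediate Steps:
$V{\left(x,r \right)} = \frac{-40 + x}{r + x}$
$V{\left(77,-50 \right)} \left(-5\right) = \frac{-40 + 77}{-50 + 77} \left(-5\right) = \frac{1}{27} \cdot 37 \left(-5\right) = \frac{37}{27} \left(-5\right) = - \frac{185}{27}$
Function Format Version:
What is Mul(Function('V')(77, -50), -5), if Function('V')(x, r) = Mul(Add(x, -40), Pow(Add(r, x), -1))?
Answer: Rational(-185, 27) ≈ -6.8519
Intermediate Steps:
Function('V')(x, r) = Mul(Pow(Add(r, x), -1), Add(-40, x)) (Function('V')(x, r) = Mul(Add(-40, x), Pow(Add(r, x), -1)) = Mul(Pow(Add(r, x), -1), Add(-40, x)))
Mul(Function('V')(77, -50), -5) = Mul(Mul(Pow(Add(-50, 77), -1), Add(-40, 77)), -5) = Mul(Mul(Pow(27, -1), 37), -5) = Mul(Mul(Rational(1, 27), 37), -5) = Mul(Rational(37, 27), -5) = Rational(-185, 27)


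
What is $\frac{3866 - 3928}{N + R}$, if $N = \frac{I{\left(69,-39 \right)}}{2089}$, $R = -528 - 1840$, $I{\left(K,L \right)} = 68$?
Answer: $\frac{64759}{2473342} \approx 0.026183$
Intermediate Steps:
$R = -2368$ ($R = -528 - 1840 = -2368$)
$N = \frac{68}{2089} \approx 0.032551$
$\frac{3866 - 3928}{N + R} = \frac{3866 - 3928}{\frac{68}{2089} - 2368} = - \frac{62}{- \frac{4946684}{2089}} = \left(-62\right) \left(- \frac{2089}{4946684}\right) = \frac{64759}{2473342}$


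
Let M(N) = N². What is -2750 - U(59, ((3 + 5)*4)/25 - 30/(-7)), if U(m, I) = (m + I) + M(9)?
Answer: -506724/175 ≈ -2895.6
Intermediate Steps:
U(m, I) = 81 + I + m (U(m, I) = (m + I) + 9² = (I + m) + 81 = 81 + I + m)
-2750 - U(59, ((3 + 5)*4)/25 - 30/(-7)) = -2750 - (81 + (((3 + 5)*4)/25 - 30/(-7)) + 59) = -2750 - (81 + ((8*4)*(1/25) - 30*(-⅐)) + 59) = -2750 - (81 + (32*(1/25) + 30/7) + 59) = -2750 - (81 + (32/25 + 30/7) + 59) = -2750 - (81 + 974/175 + 59) = -2750 - 1*25474/175 = -2750 - 25474/175 = -506724/175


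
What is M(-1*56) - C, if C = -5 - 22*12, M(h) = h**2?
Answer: 3405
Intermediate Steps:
C = -269 (C = -5 - 264 = -269)
M(-1*56) - C = (-1*56)**2 - 1*(-269) = (-56)**2 + 269 = 3136 + 269 = 3405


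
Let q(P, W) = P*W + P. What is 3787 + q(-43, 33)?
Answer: 2325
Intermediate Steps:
q(P, W) = P + P*W
3787 + q(-43, 33) = 3787 - 43*(1 + 33) = 3787 - 43*34 = 3787 - 1462 = 2325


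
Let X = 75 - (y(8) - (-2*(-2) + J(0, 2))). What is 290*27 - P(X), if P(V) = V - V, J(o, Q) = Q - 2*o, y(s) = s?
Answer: 7830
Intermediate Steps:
X = 73 (X = 75 - (8 - (-2*(-2) + (2 - 2*0))) = 75 - (8 - (4 + (2 + 0))) = 75 - (8 - (4 + 2)) = 75 - (8 - 1*6) = 75 - (8 - 6) = 75 - 1*2 = 75 - 2 = 73)
P(V) = 0
290*27 - P(X) = 290*27 - 1*0 = 7830 + 0 = 7830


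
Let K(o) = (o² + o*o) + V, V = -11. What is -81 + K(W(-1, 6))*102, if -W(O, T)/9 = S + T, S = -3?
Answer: 147513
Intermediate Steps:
W(O, T) = 27 - 9*T (W(O, T) = -9*(-3 + T) = 27 - 9*T)
K(o) = -11 + 2*o² (K(o) = (o² + o*o) - 11 = (o² + o²) - 11 = 2*o² - 11 = -11 + 2*o²)
-81 + K(W(-1, 6))*102 = -81 + (-11 + 2*(27 - 9*6)²)*102 = -81 + (-11 + 2*(27 - 54)²)*102 = -81 + (-11 + 2*(-27)²)*102 = -81 + (-11 + 2*729)*102 = -81 + (-11 + 1458)*102 = -81 + 1447*102 = -81 + 147594 = 147513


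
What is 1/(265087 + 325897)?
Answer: 1/590984 ≈ 1.6921e-6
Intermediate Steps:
1/(265087 + 325897) = 1/590984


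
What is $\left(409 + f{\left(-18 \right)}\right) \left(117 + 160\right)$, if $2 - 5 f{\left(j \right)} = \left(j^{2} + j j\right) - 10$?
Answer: $\frac{390293}{5} \approx 78059.0$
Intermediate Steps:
$f{\left(j \right)} = \frac{12}{5} - \frac{2 j^{2}}{5}$ ($f{\left(j \right)} = \frac{2}{5} - \frac{\left(j^{2} + j j\right) - 10}{5} = \frac{2}{5} - \frac{\left(j^{2} + j^{2}\right) - 10}{5} = \frac{2}{5} - \frac{2 j^{2} - 10}{5} = \frac{2}{5} - \frac{-10 + 2 j^{2}}{5} = \frac{2}{5} - \left(-2 + \frac{2 j^{2}}{5}\right) = \frac{12}{5} - \frac{2 j^{2}}{5}$)
$\left(409 + f{\left(-18 \right)}\right) \left(117 + 160\right) = \left(409 + \left(\frac{12}{5} - \frac{2 \left(-18\right)^{2}}{5}\right)\right) \left(117 + 160\right) = \left(409 + \left(\frac{12}{5} - \frac{648}{5}\right)\right) 277 = \left(409 - \frac{636}{5}\right) 277 = \frac{1409}{5} \cdot 277 = \frac{390293}{5}$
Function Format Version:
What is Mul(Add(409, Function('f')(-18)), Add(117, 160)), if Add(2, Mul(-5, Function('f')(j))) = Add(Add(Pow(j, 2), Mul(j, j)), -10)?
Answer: Rational(390293, 5) ≈ 78059.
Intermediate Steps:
Function('f')(j) = Add(Rational(12, 5), Mul(Rational(-2, 5), Pow(j, 2))) (Function('f')(j) = Add(Rational(2, 5), Mul(Rational(-1, 5), Add(Add(Pow(j, 2), Mul(j, j)), -10))) = Add(Rational(2, 5), Mul(Rational(-1, 5), Add(Add(Pow(j, 2), Pow(j, 2)), -10))) = Add(Rational(2, 5), Mul(Rational(-1, 5), Add(Mul(2, Pow(j, 2)), -10))) = Add(Rational(2, 5), Mul(Rational(-1, 5), Add(-10, Mul(2, Pow(j, 2))))) = Add(Rational(2, 5), Add(2, Mul(Rational(-2, 5), Pow(j, 2)))) = Add(Rational(12, 5), Mul(Rational(-2, 5), Pow(j, 2))))
Mul(Add(409, Function('f')(-18)), Add(117, 160)) = Mul(Add(409, Add(Rational(12, 5), Mul(Rational(-2, 5), Pow(-18, 2)))), Add(117, 160)) = Mul(Add(409, Add(Rational(12, 5), Mul(Rational(-2, 5), 324))), 277) = Mul(Add(409, Add(Rational(12, 5), Rational(-648, 5))), 277) = Mul(Add(409, Rational(-636, 5)), 277) = Mul(Rational(1409, 5), 277) = Rational(390293, 5)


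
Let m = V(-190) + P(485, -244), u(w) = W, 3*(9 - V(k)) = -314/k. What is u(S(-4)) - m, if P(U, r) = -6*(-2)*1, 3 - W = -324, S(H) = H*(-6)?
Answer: 87367/285 ≈ 306.55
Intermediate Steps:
S(H) = -6*H
W = 327 (W = 3 - 1*(-324) = 3 + 324 = 327)
V(k) = 9 + 314/(3*k) (V(k) = 9 - (-314)/(3*k) = 9 + 314/(3*k))
u(w) = 327
P(U, r) = 12 (P(U, r) = 12*1 = 12)
m = 5828/285 (m = (9 + (314/3)/(-190)) + 12 = (9 + (314/3)*(-1/190)) + 12 = (9 - 157/285) + 12 = 2408/285 + 12 = 5828/285 ≈ 20.449)
u(S(-4)) - m = 327 - 1*5828/285 = 327 - 5828/285 = 87367/285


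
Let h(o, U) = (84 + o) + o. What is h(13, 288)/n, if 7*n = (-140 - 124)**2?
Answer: 35/3168 ≈ 0.011048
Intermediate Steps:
h(o, U) = 84 + 2*o
n = 69696/7 (n = (-140 - 124)**2/7 = (1/7)*(-264)**2 = (1/7)*69696 = 69696/7 ≈ 9956.6)
h(13, 288)/n = (84 + 2*13)/(69696/7) = (84 + 26)*(7/69696) = 110*(7/69696) = 35/3168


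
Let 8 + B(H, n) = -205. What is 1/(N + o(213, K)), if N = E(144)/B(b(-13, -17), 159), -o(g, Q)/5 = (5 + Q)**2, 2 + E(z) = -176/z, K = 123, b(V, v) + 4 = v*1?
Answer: -1917/157040611 ≈ -1.2207e-5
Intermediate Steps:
b(V, v) = -4 + v (b(V, v) = -4 + v*1 = -4 + v)
B(H, n) = -213 (B(H, n) = -8 - 205 = -213)
E(z) = -2 - 176/z
o(g, Q) = -5*(5 + Q)**2
N = 29/1917 (N = (-2 - 176/144)/(-213) = (-2 - 176*1/144)*(-1/213) = (-2 - 11/9)*(-1/213) = -29/9*(-1/213) = 29/1917 ≈ 0.015128)
1/(N + o(213, K)) = 1/(29/1917 - 5*(5 + 123)**2) = 1/(29/1917 - 5*128**2) = 1/(29/1917 - 5*16384) = 1/(29/1917 - 81920) = 1/(-157040611/1917) = -1917/157040611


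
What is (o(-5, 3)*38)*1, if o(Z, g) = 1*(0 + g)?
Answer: 114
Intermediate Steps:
o(Z, g) = g (o(Z, g) = 1*g = g)
(o(-5, 3)*38)*1 = (3*38)*1 = 114*1 = 114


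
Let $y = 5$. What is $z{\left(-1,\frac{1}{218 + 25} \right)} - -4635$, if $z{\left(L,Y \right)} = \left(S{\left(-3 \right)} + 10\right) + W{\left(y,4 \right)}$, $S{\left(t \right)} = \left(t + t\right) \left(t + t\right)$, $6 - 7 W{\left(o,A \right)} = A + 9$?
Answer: $4680$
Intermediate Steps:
$W{\left(o,A \right)} = - \frac{3}{7} - \frac{A}{7}$ ($W{\left(o,A \right)} = \frac{6}{7} - \frac{A + 9}{7} = \frac{6}{7} - \frac{9 + A}{7} = \frac{6}{7} - \left(\frac{9}{7} + \frac{A}{7}\right) = - \frac{3}{7} - \frac{A}{7}$)
$S{\left(t \right)} = 4 t^{2}$ ($S{\left(t \right)} = 2 t 2 t = 4 t^{2}$)
$z{\left(L,Y \right)} = 45$ ($z{\left(L,Y \right)} = \left(4 \left(-3\right)^{2} + 10\right) - 1 = \left(4 \cdot 9 + 10\right) - 1 = \left(36 + 10\right) - 1 = 46 - 1 = 45$)
$z{\left(-1,\frac{1}{218 + 25} \right)} - -4635 = 45 - -4635 = 45 + 4635 = 4680$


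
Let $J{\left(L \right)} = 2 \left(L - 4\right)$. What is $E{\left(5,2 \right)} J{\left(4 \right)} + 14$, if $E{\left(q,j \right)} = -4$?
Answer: $14$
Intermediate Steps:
$J{\left(L \right)} = -8 + 2 L$ ($J{\left(L \right)} = 2 \left(-4 + L\right) = -8 + 2 L$)
$E{\left(5,2 \right)} J{\left(4 \right)} + 14 = - 4 \left(-8 + 2 \cdot 4\right) + 14 = - 4 \left(-8 + 8\right) + 14 = \left(-4\right) 0 + 14 = 0 + 14 = 14$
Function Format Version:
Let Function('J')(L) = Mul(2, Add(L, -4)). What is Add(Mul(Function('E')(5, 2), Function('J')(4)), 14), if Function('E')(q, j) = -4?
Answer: 14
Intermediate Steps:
Function('J')(L) = Add(-8, Mul(2, L)) (Function('J')(L) = Mul(2, Add(-4, L)) = Add(-8, Mul(2, L)))
Add(Mul(Function('E')(5, 2), Function('J')(4)), 14) = Add(Mul(-4, Add(-8, Mul(2, 4))), 14) = Add(Mul(-4, Add(-8, 8)), 14) = Add(Mul(-4, 0), 14) = Add(0, 14) = 14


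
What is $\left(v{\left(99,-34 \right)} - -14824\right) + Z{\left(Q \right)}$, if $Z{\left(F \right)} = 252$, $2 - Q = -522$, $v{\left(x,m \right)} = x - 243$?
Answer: $14932$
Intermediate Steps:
$v{\left(x,m \right)} = -243 + x$ ($v{\left(x,m \right)} = x - 243 = -243 + x$)
$Q = 524$ ($Q = 2 - -522 = 2 + 522 = 524$)
$\left(v{\left(99,-34 \right)} - -14824\right) + Z{\left(Q \right)} = \left(\left(-243 + 99\right) - -14824\right) + 252 = \left(-144 + 14824\right) + 252 = 14680 + 252 = 14932$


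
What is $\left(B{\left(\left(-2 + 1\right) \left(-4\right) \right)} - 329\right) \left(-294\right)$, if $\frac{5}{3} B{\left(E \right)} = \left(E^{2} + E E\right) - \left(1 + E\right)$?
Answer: $\frac{459816}{5} \approx 91963.0$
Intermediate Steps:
$B{\left(E \right)} = - \frac{3}{5} - \frac{3 E}{5} + \frac{6 E^{2}}{5}$ ($B{\left(E \right)} = \frac{3 \left(\left(E^{2} + E E\right) - \left(1 + E\right)\right)}{5} = \frac{3 \left(\left(E^{2} + E^{2}\right) - \left(1 + E\right)\right)}{5} = \frac{3 \left(2 E^{2} - \left(1 + E\right)\right)}{5} = \frac{3 \left(-1 - E + 2 E^{2}\right)}{5} = - \frac{3}{5} - \frac{3 E}{5} + \frac{6 E^{2}}{5}$)
$\left(B{\left(\left(-2 + 1\right) \left(-4\right) \right)} - 329\right) \left(-294\right) = \left(\left(- \frac{3}{5} - \frac{3 \left(-2 + 1\right) \left(-4\right)}{5} + \frac{6 \left(\left(-2 + 1\right) \left(-4\right)\right)^{2}}{5}\right) - 329\right) \left(-294\right) = \left(\left(- \frac{3}{5} - \frac{3 \left(\left(-1\right) \left(-4\right)\right)}{5} + \frac{6 \left(\left(-1\right) \left(-4\right)\right)^{2}}{5}\right) - 329\right) \left(-294\right) = \left(\left(- \frac{3}{5} - \frac{12}{5} + \frac{6 \cdot 4^{2}}{5}\right) - 329\right) \left(-294\right) = \left(\left(- \frac{3}{5} - \frac{12}{5} + \frac{6}{5} \cdot 16\right) - 329\right) \left(-294\right) = \left(\left(- \frac{3}{5} - \frac{12}{5} + \frac{96}{5}\right) - 329\right) \left(-294\right) = \left(\frac{81}{5} - 329\right) \left(-294\right) = \left(- \frac{1564}{5}\right) \left(-294\right) = \frac{459816}{5}$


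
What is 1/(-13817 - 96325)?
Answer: -1/110142 ≈ -9.0792e-6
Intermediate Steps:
1/(-13817 - 96325) = 1/(-110142) = -1/110142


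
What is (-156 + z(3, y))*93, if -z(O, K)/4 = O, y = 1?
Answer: -15624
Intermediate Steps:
z(O, K) = -4*O
(-156 + z(3, y))*93 = (-156 - 4*3)*93 = (-156 - 12)*93 = -168*93 = -15624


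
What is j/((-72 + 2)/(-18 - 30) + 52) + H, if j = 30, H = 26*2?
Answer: 67436/1283 ≈ 52.561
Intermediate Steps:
H = 52
j/((-72 + 2)/(-18 - 30) + 52) + H = 30/((-72 + 2)/(-18 - 30) + 52) + 52 = 30/(-70/(-48) + 52) + 52 = 30/(-70*(-1/48) + 52) + 52 = 30/(35/24 + 52) + 52 = 30/(1283/24) + 52 = (24/1283)*30 + 52 = 720/1283 + 52 = 67436/1283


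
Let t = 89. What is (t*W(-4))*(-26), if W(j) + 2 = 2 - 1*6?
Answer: 13884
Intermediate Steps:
W(j) = -6 (W(j) = -2 + (2 - 1*6) = -2 + (2 - 6) = -2 - 4 = -6)
(t*W(-4))*(-26) = (89*(-6))*(-26) = -534*(-26) = 13884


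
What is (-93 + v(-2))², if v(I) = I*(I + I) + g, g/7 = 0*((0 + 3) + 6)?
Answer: 7225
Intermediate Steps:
g = 0 (g = 7*(0*((0 + 3) + 6)) = 7*(0*(3 + 6)) = 7*(0*9) = 7*0 = 0)
v(I) = 2*I² (v(I) = I*(I + I) + 0 = I*(2*I) + 0 = 2*I² + 0 = 2*I²)
(-93 + v(-2))² = (-93 + 2*(-2)²)² = (-93 + 2*4)² = (-93 + 8)² = (-85)² = 7225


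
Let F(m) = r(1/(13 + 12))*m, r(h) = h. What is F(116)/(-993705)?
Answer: -116/24842625 ≈ -4.6694e-6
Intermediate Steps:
F(m) = m/25 (F(m) = m/(13 + 12) = m/25)
F(116)/(-993705) = ((1/25)*116)/(-993705) = (116/25)*(-1/993705) = -116/24842625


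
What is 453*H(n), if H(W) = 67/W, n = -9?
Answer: -10117/3 ≈ -3372.3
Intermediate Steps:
453*H(n) = 453*(67/(-9)) = 453*(67*(-1/9)) = 453*(-67/9) = -10117/3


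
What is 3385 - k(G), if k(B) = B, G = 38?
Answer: 3347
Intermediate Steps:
3385 - k(G) = 3385 - 1*38 = 3385 - 38 = 3347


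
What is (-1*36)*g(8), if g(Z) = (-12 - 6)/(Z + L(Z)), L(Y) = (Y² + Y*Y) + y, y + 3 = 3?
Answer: 81/17 ≈ 4.7647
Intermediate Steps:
y = 0 (y = -3 + 3 = 0)
L(Y) = 2*Y² (L(Y) = (Y² + Y*Y) + 0 = (Y² + Y²) + 0 = 2*Y² + 0 = 2*Y²)
g(Z) = -18/(Z + 2*Z²) (g(Z) = (-12 - 6)/(Z + 2*Z²) = -18/(Z + 2*Z²))
(-1*36)*g(8) = (-1*36)*(-18/(8*(1 + 2*8))) = -(-648)/(8*(1 + 16)) = -(-648)/(8*17) = -36*(-9/68) = 81/17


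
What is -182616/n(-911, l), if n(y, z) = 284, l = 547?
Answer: -45654/71 ≈ -643.01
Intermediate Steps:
-182616/n(-911, l) = -182616/284 = -182616*1/284 = -45654/71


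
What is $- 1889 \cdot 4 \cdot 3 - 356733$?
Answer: $-379401$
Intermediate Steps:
$- 1889 \cdot 4 \cdot 3 - 356733 = \left(-1889\right) 12 - 356733 = -22668 - 356733 = -379401$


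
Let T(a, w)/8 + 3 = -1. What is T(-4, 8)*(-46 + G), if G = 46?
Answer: 0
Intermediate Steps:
T(a, w) = -32 (T(a, w) = -24 + 8*(-1) = -24 - 8 = -32)
T(-4, 8)*(-46 + G) = -32*(-46 + 46) = -32*0 = 0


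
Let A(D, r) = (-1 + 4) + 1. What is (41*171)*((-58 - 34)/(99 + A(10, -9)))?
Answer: -645012/103 ≈ -6262.3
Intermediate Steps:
A(D, r) = 4 (A(D, r) = 3 + 1 = 4)
(41*171)*((-58 - 34)/(99 + A(10, -9))) = (41*171)*((-58 - 34)/(99 + 4)) = 7011*(-92/103) = -645012/103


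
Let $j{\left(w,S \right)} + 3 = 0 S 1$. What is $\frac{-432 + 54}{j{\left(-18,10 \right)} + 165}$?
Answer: $- \frac{7}{3} \approx -2.3333$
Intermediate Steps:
$j{\left(w,S \right)} = -3$ ($j{\left(w,S \right)} = -3 + 0 S 1 = -3 + 0 \cdot 1 = -3 + 0 = -3$)
$\frac{-432 + 54}{j{\left(-18,10 \right)} + 165} = \frac{-432 + 54}{-3 + 165} = - \frac{378}{162} = \left(-378\right) \frac{1}{162} = - \frac{7}{3}$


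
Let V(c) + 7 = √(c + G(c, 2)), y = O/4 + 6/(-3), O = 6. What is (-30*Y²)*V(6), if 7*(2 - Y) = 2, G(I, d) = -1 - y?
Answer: 4320/7 - 2160*√22/49 ≈ 410.38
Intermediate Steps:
y = -½ (y = 6/4 + 6/(-3) = 6*(¼) + 6*(-⅓) = 3/2 - 2 = -½ ≈ -0.50000)
G(I, d) = -½ (G(I, d) = -1 - 1*(-½) = -1 + ½ = -½)
Y = 12/7 (Y = 2 - ⅐*2 = 2 - 2/7 = 12/7 ≈ 1.7143)
V(c) = -7 + √(-½ + c) (V(c) = -7 + √(c - ½) = -7 + √(-½ + c))
(-30*Y²)*V(6) = (-30*(12/7)²)*(-7 + √(-2 + 4*6)/2) = (-30*144/49)*(-7 + √(-2 + 24)/2) = -4320*(-7 + √22/2)/49 = 4320/7 - 2160*√22/49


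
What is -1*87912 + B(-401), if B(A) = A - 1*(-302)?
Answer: -88011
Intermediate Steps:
B(A) = 302 + A (B(A) = A + 302 = 302 + A)
-1*87912 + B(-401) = -1*87912 + (302 - 401) = -87912 - 99 = -88011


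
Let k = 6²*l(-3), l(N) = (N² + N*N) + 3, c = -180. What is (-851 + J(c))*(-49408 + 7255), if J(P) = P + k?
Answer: 11592075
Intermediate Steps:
l(N) = 3 + 2*N² (l(N) = (N² + N²) + 3 = 2*N² + 3 = 3 + 2*N²)
k = 756 (k = 6²*(3 + 2*(-3)²) = 36*(3 + 2*9) = 36*(3 + 18) = 36*21 = 756)
J(P) = 756 + P (J(P) = P + 756 = 756 + P)
(-851 + J(c))*(-49408 + 7255) = (-851 + (756 - 180))*(-49408 + 7255) = (-851 + 576)*(-42153) = -275*(-42153) = 11592075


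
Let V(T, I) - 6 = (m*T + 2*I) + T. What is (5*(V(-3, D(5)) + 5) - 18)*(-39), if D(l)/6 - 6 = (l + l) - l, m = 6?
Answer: -23088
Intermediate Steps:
D(l) = 36 + 6*l (D(l) = 36 + 6*((l + l) - l) = 36 + 6*(2*l - l) = 36 + 6*l)
V(T, I) = 6 + 2*I + 7*T (V(T, I) = 6 + ((6*T + 2*I) + T) = 6 + ((2*I + 6*T) + T) = 6 + (2*I + 7*T) = 6 + 2*I + 7*T)
(5*(V(-3, D(5)) + 5) - 18)*(-39) = (5*((6 + 2*(36 + 6*5) + 7*(-3)) + 5) - 18)*(-39) = (5*((6 + 2*(36 + 30) - 21) + 5) - 18)*(-39) = (5*((6 + 2*66 - 21) + 5) - 18)*(-39) = (5*((6 + 132 - 21) + 5) - 18)*(-39) = (5*(117 + 5) - 18)*(-39) = (5*122 - 18)*(-39) = (610 - 18)*(-39) = 592*(-39) = -23088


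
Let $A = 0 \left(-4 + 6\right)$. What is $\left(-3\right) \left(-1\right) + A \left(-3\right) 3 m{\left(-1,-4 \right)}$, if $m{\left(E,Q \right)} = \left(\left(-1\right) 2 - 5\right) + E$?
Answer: $3$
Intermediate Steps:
$A = 0$ ($A = 0 \cdot 2 = 0$)
$m{\left(E,Q \right)} = -7 + E$ ($m{\left(E,Q \right)} = \left(-2 - 5\right) + E = -7 + E$)
$\left(-3\right) \left(-1\right) + A \left(-3\right) 3 m{\left(-1,-4 \right)} = \left(-3\right) \left(-1\right) + 0 \left(-3\right) 3 \left(-7 - 1\right) = 3 + 0 \left(\left(-9\right) \left(-8\right)\right) = 3 + 0 \cdot 72 = 3 + 0 = 3$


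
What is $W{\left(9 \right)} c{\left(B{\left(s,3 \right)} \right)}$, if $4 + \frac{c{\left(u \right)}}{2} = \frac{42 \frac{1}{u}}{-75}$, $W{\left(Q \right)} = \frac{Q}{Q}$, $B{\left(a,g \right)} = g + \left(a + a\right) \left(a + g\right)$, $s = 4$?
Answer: $- \frac{11828}{1475} \approx -8.019$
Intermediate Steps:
$B{\left(a,g \right)} = g + 2 a \left(a + g\right)$
$W{\left(Q \right)} = 1$
$c{\left(u \right)} = -8 - \frac{28}{25 u}$ ($c{\left(u \right)} = -8 + 2 \frac{42 \frac{1}{u}}{-75} = -8 + 2 \frac{42}{u} \left(- \frac{1}{75}\right) = -8 + 2 \left(- \frac{14}{25 u}\right) = -8 - \frac{28}{25 u}$)
$W{\left(9 \right)} c{\left(B{\left(s,3 \right)} \right)} = 1 \left(-8 - \frac{28}{25 \left(3 + 2 \cdot 4^{2} + 2 \cdot 4 \cdot 3\right)}\right) = 1 \left(-8 - \frac{28}{25 \left(3 + 2 \cdot 16 + 24\right)}\right) = 1 \left(-8 - \frac{28}{25 \left(3 + 32 + 24\right)}\right) = 1 \left(-8 - \frac{28}{25 \cdot 59}\right) = 1 \left(-8 - \frac{28}{1475}\right) = 1 \left(- \frac{11828}{1475}\right) = - \frac{11828}{1475}$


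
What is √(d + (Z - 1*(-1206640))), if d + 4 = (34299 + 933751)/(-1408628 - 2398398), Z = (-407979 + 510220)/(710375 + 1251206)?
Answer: 4*√1051430109865083490723504299953/3733894934053 ≈ 1098.5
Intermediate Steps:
Z = 102241/1961581 ≈ 0.052122
d = -8098077/1903513 (d = -4 + (34299 + 933751)/(-1408628 - 2398398) = -4 + 968050/(-3807026) = -4 + 968050*(-1/3807026) = -4 - 484025/1903513 = -8098077/1903513 ≈ -4.2543)
√(d + (Z - 1*(-1206640))) = √(-8098077/1903513 + (102241/1961581 - 1*(-1206640))) = √(-8098077/1903513 + (102241/1961581 + 1206640)) = √(-8098077/1903513 + 2366922200081/1961581) = √(4505451292808804816/3733894934053) = 4*√1051430109865083490723504299953/3733894934053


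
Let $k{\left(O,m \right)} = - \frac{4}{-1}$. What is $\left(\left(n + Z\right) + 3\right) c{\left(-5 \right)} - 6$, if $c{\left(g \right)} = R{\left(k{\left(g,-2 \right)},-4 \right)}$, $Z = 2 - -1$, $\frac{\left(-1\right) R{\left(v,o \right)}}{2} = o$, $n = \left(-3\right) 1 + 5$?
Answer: $58$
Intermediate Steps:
$n = 2$ ($n = -3 + 5 = 2$)
$k{\left(O,m \right)} = 4$ ($k{\left(O,m \right)} = \left(-4\right) \left(-1\right) = 4$)
$R{\left(v,o \right)} = - 2 o$
$Z = 3$ ($Z = 2 + 1 = 3$)
$c{\left(g \right)} = 8$ ($c{\left(g \right)} = \left(-2\right) \left(-4\right) = 8$)
$\left(\left(n + Z\right) + 3\right) c{\left(-5 \right)} - 6 = \left(\left(2 + 3\right) + 3\right) 8 - 6 = \left(5 + 3\right) 8 - 6 = 8 \cdot 8 - 6 = 64 - 6 = 58$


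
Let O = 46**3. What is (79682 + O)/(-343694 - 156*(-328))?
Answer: -88509/146263 ≈ -0.60514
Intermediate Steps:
O = 97336
(79682 + O)/(-343694 - 156*(-328)) = (79682 + 97336)/(-343694 - 156*(-328)) = 177018/(-343694 + 51168) = 177018/(-292526) = 177018*(-1/292526) = -88509/146263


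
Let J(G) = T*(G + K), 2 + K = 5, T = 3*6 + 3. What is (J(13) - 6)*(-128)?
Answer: -42240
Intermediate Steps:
T = 21 (T = 18 + 3 = 21)
K = 3 (K = -2 + 5 = 3)
J(G) = 63 + 21*G (J(G) = 21*(G + 3) = 21*(3 + G) = 63 + 21*G)
(J(13) - 6)*(-128) = ((63 + 21*13) - 6)*(-128) = ((63 + 273) - 6)*(-128) = (336 - 6)*(-128) = 330*(-128) = -42240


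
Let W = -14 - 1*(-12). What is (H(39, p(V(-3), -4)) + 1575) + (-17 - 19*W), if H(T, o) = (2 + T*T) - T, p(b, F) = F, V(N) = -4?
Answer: 3080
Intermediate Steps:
W = -2 (W = -14 + 12 = -2)
H(T, o) = 2 + T² - T (H(T, o) = (2 + T²) - T = 2 + T² - T)
(H(39, p(V(-3), -4)) + 1575) + (-17 - 19*W) = ((2 + 39² - 1*39) + 1575) + (-17 - 19*(-2)) = ((2 + 1521 - 39) + 1575) + (-17 + 38) = (1484 + 1575) + 21 = 3059 + 21 = 3080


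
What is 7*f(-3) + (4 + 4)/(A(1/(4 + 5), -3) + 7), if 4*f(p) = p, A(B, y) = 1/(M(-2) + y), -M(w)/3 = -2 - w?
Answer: -81/20 ≈ -4.0500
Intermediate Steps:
M(w) = 6 + 3*w (M(w) = -3*(-2 - w) = 6 + 3*w)
A(B, y) = 1/y (A(B, y) = 1/((6 + 3*(-2)) + y) = 1/((6 - 6) + y) = 1/(0 + y) = 1/y)
f(p) = p/4
7*f(-3) + (4 + 4)/(A(1/(4 + 5), -3) + 7) = 7*((¼)*(-3)) + (4 + 4)/(1/(-3) + 7) = 7*(-¾) + 8/(-⅓ + 7) = -21/4 + 8/(20/3) = -21/4 + 8*(3/20) = -21/4 + 6/5 = -81/20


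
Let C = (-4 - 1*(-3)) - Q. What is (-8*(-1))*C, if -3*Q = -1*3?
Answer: -16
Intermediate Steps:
Q = 1 (Q = -(-1)*3/3 = -⅓*(-3) = 1)
C = -2 (C = (-4 - 1*(-3)) - 1*1 = (-4 + 3) - 1 = -1 - 1 = -2)
(-8*(-1))*C = -8*(-1)*(-2) = 8*(-2) = -16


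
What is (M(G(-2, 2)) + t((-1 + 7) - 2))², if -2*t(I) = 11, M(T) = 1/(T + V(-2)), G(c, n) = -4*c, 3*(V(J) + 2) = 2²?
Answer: 3481/121 ≈ 28.769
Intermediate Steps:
V(J) = -⅔ (V(J) = -2 + (⅓)*2² = -2 + (⅓)*4 = -2 + 4/3 = -⅔)
M(T) = 1/(-⅔ + T) (M(T) = 1/(T - ⅔) = 1/(-⅔ + T))
t(I) = -11/2 (t(I) = -½*11 = -11/2)
(M(G(-2, 2)) + t((-1 + 7) - 2))² = (3/(-2 + 3*(-4*(-2))) - 11/2)² = (3/(-2 + 3*8) - 11/2)² = (3/(-2 + 24) - 11/2)² = (3/22 - 11/2)² = (-59/11)² = 3481/121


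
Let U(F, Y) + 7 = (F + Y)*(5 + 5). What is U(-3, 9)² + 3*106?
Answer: 3127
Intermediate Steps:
U(F, Y) = -7 + 10*F + 10*Y (U(F, Y) = -7 + (F + Y)*(5 + 5) = -7 + (F + Y)*10 = -7 + (10*F + 10*Y) = -7 + 10*F + 10*Y)
U(-3, 9)² + 3*106 = (-7 + 10*(-3) + 10*9)² + 3*106 = (-7 - 30 + 90)² + 318 = 53² + 318 = 2809 + 318 = 3127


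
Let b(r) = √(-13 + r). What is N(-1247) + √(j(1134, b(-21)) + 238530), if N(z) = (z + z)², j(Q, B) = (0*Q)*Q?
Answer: 6220036 + √238530 ≈ 6.2205e+6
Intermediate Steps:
j(Q, B) = 0 (j(Q, B) = 0*Q = 0)
N(z) = 4*z² (N(z) = (2*z)² = 4*z²)
N(-1247) + √(j(1134, b(-21)) + 238530) = 4*(-1247)² + √(0 + 238530) = 4*1555009 + √238530 = 6220036 + √238530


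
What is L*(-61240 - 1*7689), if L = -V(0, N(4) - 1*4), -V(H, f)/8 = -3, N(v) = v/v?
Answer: 1654296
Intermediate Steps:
N(v) = 1
V(H, f) = 24 (V(H, f) = -8*(-3) = 24)
L = -24 (L = -1*24 = -24)
L*(-61240 - 1*7689) = -24*(-61240 - 1*7689) = -24*(-61240 - 7689) = -24*(-68929) = 1654296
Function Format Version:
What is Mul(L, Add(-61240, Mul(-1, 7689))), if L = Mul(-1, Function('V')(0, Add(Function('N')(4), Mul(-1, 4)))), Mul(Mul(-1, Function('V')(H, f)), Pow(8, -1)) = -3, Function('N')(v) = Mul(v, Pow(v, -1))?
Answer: 1654296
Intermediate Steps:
Function('N')(v) = 1
Function('V')(H, f) = 24 (Function('V')(H, f) = Mul(-8, -3) = 24)
L = -24 (L = Mul(-1, 24) = -24)
Mul(L, Add(-61240, Mul(-1, 7689))) = Mul(-24, Add(-61240, Mul(-1, 7689))) = Mul(-24, Add(-61240, -7689)) = Mul(-24, -68929) = 1654296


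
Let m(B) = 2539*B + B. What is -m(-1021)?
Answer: 2593340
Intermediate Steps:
m(B) = 2540*B
-m(-1021) = -2540*(-1021) = -1*(-2593340) = 2593340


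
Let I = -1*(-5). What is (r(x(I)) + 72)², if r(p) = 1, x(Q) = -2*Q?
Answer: 5329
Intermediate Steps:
I = 5
(r(x(I)) + 72)² = (1 + 72)² = 73² = 5329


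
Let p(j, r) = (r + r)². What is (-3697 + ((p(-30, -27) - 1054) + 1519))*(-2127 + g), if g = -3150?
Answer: 1667532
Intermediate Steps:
p(j, r) = 4*r² (p(j, r) = (2*r)² = 4*r²)
(-3697 + ((p(-30, -27) - 1054) + 1519))*(-2127 + g) = (-3697 + ((4*(-27)² - 1054) + 1519))*(-2127 - 3150) = (-3697 + ((4*729 - 1054) + 1519))*(-5277) = (-3697 + ((2916 - 1054) + 1519))*(-5277) = (-3697 + (1862 + 1519))*(-5277) = (-3697 + 3381)*(-5277) = -316*(-5277) = 1667532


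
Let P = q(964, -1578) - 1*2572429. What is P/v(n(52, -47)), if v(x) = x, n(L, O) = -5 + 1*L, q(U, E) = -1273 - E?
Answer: -2572124/47 ≈ -54726.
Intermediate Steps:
n(L, O) = -5 + L
P = -2572124 (P = (-1273 - 1*(-1578)) - 1*2572429 = (-1273 + 1578) - 2572429 = 305 - 2572429 = -2572124)
P/v(n(52, -47)) = -2572124/(-5 + 52) = -2572124/47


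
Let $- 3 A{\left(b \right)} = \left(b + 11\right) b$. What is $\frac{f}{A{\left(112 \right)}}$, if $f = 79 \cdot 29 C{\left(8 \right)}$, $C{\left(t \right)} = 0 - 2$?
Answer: $\frac{2291}{2296} \approx 0.99782$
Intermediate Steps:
$A{\left(b \right)} = - \frac{b \left(11 + b\right)}{3}$ ($A{\left(b \right)} = - \frac{\left(b + 11\right) b}{3} = - \frac{\left(11 + b\right) b}{3} = - \frac{b \left(11 + b\right)}{3}$)
$C{\left(t \right)} = -2$
$f = -4582$ ($f = 79 \cdot 29 \left(-2\right) = 2291 \left(-2\right) = -4582$)
$\frac{f}{A{\left(112 \right)}} = - \frac{4582}{\left(- \frac{1}{3}\right) 112 \left(11 + 112\right)} = - \frac{4582}{\left(- \frac{1}{3}\right) 112 \cdot 123} = - \frac{4582}{-4592} = \left(-4582\right) \left(- \frac{1}{4592}\right) = \frac{2291}{2296}$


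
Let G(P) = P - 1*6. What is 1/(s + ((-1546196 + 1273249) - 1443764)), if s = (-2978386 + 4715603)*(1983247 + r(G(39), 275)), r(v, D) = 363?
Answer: 1/3445959296659 ≈ 2.9019e-13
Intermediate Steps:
G(P) = -6 + P (G(P) = P - 6 = -6 + P)
s = 3445961013370 (s = (-2978386 + 4715603)*(1983247 + 363) = 1737217*1983610 = 3445961013370)
1/(s + ((-1546196 + 1273249) - 1443764)) = 1/(3445961013370 + ((-1546196 + 1273249) - 1443764)) = 1/(3445961013370 + (-272947 - 1443764)) = 1/(3445961013370 - 1716711) = 1/3445959296659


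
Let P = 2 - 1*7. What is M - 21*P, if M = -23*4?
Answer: 13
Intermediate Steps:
P = -5 (P = 2 - 7 = -5)
M = -92
M - 21*P = -92 - 21*(-5) = -92 + 105 = 13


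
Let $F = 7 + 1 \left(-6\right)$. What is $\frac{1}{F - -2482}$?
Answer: $\frac{1}{2483} \approx 0.00040274$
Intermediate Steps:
$F = 1$ ($F = 7 - 6 = 1$)
$\frac{1}{F - -2482} = \frac{1}{1 - -2482} = \frac{1}{1 + 2482} = \frac{1}{2483}$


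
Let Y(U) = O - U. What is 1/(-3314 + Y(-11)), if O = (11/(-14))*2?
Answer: -7/23132 ≈ -0.00030261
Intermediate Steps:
O = -11/7 (O = (11*(-1/14))*2 = -11/14*2 = -11/7 ≈ -1.5714)
Y(U) = -11/7 - U
1/(-3314 + Y(-11)) = 1/(-3314 + (-11/7 - 1*(-11))) = 1/(-3314 + (-11/7 + 11)) = 1/(-3314 + 66/7) = 1/(-23132/7) = -7/23132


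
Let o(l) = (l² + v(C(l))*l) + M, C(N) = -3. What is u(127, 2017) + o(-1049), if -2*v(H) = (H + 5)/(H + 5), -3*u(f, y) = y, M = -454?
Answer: 6598795/6 ≈ 1.0998e+6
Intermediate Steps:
u(f, y) = -y/3
v(H) = -½ (v(H) = -(H + 5)/(2*(H + 5)) = -(5 + H)/(2*(5 + H)) = -½*1 = -½)
o(l) = -454 + l² - l/2 (o(l) = (l² - l/2) - 454 = -454 + l² - l/2)
u(127, 2017) + o(-1049) = -⅓*2017 + (-454 + (-1049)² - ½*(-1049)) = -2017/3 + (-454 + 1100401 + 1049/2) = -2017/3 + 2200943/2 = 6598795/6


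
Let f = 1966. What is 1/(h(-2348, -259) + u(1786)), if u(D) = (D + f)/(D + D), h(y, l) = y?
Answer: -893/2095826 ≈ -0.00042608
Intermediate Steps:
u(D) = (1966 + D)/(2*D) (u(D) = (D + 1966)/(D + D) = (1966 + D)/((2*D)) = (1966 + D)*(1/(2*D)) = (1966 + D)/(2*D))
1/(h(-2348, -259) + u(1786)) = 1/(-2348 + (½)*(1966 + 1786)/1786) = 1/(-2348 + (½)*(1/1786)*3752) = 1/(-2348 + 938/893) = 1/(-2095826/893) = -893/2095826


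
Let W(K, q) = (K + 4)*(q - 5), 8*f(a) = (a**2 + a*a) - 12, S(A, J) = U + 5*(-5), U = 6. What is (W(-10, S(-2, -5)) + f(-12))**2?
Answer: 127449/4 ≈ 31862.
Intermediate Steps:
S(A, J) = -19 (S(A, J) = 6 + 5*(-5) = 6 - 25 = -19)
f(a) = -3/2 + a**2/4 (f(a) = ((a**2 + a*a) - 12)/8 = ((a**2 + a**2) - 12)/8 = (2*a**2 - 12)/8 = (-12 + 2*a**2)/8 = -3/2 + a**2/4)
W(K, q) = (-5 + q)*(4 + K) (W(K, q) = (4 + K)*(-5 + q) = (-5 + q)*(4 + K))
(W(-10, S(-2, -5)) + f(-12))**2 = ((-20 - 5*(-10) + 4*(-19) - 10*(-19)) + (-3/2 + (1/4)*(-12)**2))**2 = ((-20 + 50 - 76 + 190) + (-3/2 + (1/4)*144))**2 = (144 + (-3/2 + 36))**2 = (144 + 69/2)**2 = (357/2)**2 = 127449/4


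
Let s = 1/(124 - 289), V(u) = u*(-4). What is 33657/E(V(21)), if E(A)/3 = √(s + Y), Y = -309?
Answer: -863*I*√8412690/3922 ≈ -638.22*I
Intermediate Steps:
V(u) = -4*u
s = -1/165 (s = 1/(-165) = -1/165 ≈ -0.0060606)
E(A) = I*√8412690/55 (E(A) = 3*√(-1/165 - 309) = 3*√(-50986/165) = 3*(I*√8412690/165) = I*√8412690/55)
33657/E(V(21)) = 33657/((I*√8412690/55)) = 33657*(-I*√8412690/152958) = -863*I*√8412690/3922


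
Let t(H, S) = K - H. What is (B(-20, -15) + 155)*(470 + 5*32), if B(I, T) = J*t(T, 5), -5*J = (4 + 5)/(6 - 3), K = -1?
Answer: 92358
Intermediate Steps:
J = -⅗ (J = -(4 + 5)/(5*(6 - 3)) = -9/(5*3) = -⅕*3 = -⅗ ≈ -0.60000)
t(H, S) = -1 - H
B(I, T) = ⅗ + 3*T/5 (B(I, T) = -3*(-1 - T)/5 = ⅗ + 3*T/5)
(B(-20, -15) + 155)*(470 + 5*32) = ((⅗ + (⅗)*(-15)) + 155)*(470 + 5*32) = ((⅗ - 9) + 155)*(470 + 160) = (-42/5 + 155)*630 = (733/5)*630 = 92358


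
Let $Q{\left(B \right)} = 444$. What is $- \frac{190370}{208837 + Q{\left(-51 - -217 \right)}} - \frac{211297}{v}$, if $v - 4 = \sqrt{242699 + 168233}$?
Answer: $\frac{24663927727}{21499227849} - \frac{211297 \sqrt{102733}}{205458} \approx -328.48$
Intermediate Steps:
$v = 4 + 2 \sqrt{102733}$ ($v = 4 + \sqrt{242699 + 168233} = 4 + \sqrt{410932} = 4 + 2 \sqrt{102733} \approx 645.04$)
$- \frac{190370}{208837 + Q{\left(-51 - -217 \right)}} - \frac{211297}{v} = - \frac{190370}{208837 + 444} - \frac{211297}{4 + 2 \sqrt{102733}} = - \frac{190370}{209281} - \frac{211297}{4 + 2 \sqrt{102733}}$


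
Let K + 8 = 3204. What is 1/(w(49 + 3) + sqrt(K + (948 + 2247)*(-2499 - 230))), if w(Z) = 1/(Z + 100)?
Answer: 152/201373516737 - 23104*I*sqrt(8715959)/201373516737 ≈ 7.5482e-10 - 0.00033872*I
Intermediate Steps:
K = 3196 (K = -8 + 3204 = 3196)
w(Z) = 1/(100 + Z)
1/(w(49 + 3) + sqrt(K + (948 + 2247)*(-2499 - 230))) = 1/(1/(100 + (49 + 3)) + sqrt(3196 + (948 + 2247)*(-2499 - 230))) = 1/(1/(100 + 52) + sqrt(3196 + 3195*(-2729))) = 1/(1/152 + sqrt(3196 - 8719155)) = 1/(1/152 + sqrt(-8715959)) = 1/(1/152 + I*sqrt(8715959))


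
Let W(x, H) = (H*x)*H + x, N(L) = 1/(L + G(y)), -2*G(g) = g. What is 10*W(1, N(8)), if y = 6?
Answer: 52/5 ≈ 10.400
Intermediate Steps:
G(g) = -g/2
N(L) = 1/(-3 + L) (N(L) = 1/(L - 1/2*6) = 1/(L - 3) = 1/(-3 + L))
W(x, H) = x + x*H**2 (W(x, H) = x*H**2 + x = x + x*H**2)
10*W(1, N(8)) = 10*(1*(1 + (1/(-3 + 8))**2)) = 10*(1*(1 + (1/5)**2)) = 10*(1*(1 + 1/25)) = 10*(1*(26/25)) = 10*(26/25) = 52/5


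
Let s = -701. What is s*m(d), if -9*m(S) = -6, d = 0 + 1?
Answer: -1402/3 ≈ -467.33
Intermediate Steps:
d = 1
m(S) = 2/3 (m(S) = -1/9*(-6) = 2/3)
s*m(d) = -701*2/3 = -1402/3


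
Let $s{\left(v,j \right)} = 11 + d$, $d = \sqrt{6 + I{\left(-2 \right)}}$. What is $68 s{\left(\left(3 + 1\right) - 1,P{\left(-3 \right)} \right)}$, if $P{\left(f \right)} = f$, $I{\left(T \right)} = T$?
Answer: $884$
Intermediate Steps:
$d = 2$ ($d = \sqrt{6 - 2} = \sqrt{4} = 2$)
$s{\left(v,j \right)} = 13$ ($s{\left(v,j \right)} = 11 + 2 = 13$)
$68 s{\left(\left(3 + 1\right) - 1,P{\left(-3 \right)} \right)} = 68 \cdot 13 = 884$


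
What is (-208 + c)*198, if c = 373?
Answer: 32670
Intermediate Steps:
(-208 + c)*198 = (-208 + 373)*198 = 165*198 = 32670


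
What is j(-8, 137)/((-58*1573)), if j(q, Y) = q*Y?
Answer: 548/45617 ≈ 0.012013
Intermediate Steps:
j(q, Y) = Y*q
j(-8, 137)/((-58*1573)) = (137*(-8))/((-58*1573)) = -1096/(-91234) = -1096*(-1/91234) = 548/45617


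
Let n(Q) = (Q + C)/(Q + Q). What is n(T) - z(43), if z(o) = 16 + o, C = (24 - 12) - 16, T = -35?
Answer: -4091/70 ≈ -58.443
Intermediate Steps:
C = -4 (C = 12 - 16 = -4)
n(Q) = (-4 + Q)/(2*Q) (n(Q) = (Q - 4)/(Q + Q) = (-4 + Q)/((2*Q)) = (-4 + Q)*(1/(2*Q)) = (-4 + Q)/(2*Q))
n(T) - z(43) = (½)*(-4 - 35)/(-35) - (16 + 43) = (½)*(-1/35)*(-39) - 1*59 = 39/70 - 59 = -4091/70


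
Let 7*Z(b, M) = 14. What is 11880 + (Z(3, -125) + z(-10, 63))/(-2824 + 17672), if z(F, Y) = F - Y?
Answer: 176394169/14848 ≈ 11880.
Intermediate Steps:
Z(b, M) = 2 (Z(b, M) = (⅐)*14 = 2)
11880 + (Z(3, -125) + z(-10, 63))/(-2824 + 17672) = 11880 + (2 + (-10 - 1*63))/(-2824 + 17672) = 11880 + (2 + (-10 - 63))/14848 = 11880 + (2 - 73)*(1/14848) = 11880 - 71*1/14848 = 11880 - 71/14848 = 176394169/14848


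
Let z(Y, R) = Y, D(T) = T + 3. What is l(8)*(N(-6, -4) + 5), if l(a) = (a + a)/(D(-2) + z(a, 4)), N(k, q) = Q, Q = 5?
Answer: 160/9 ≈ 17.778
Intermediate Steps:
D(T) = 3 + T
N(k, q) = 5
l(a) = 2*a/(1 + a) (l(a) = (a + a)/((3 - 2) + a) = (2*a)/(1 + a) = 2*a/(1 + a))
l(8)*(N(-6, -4) + 5) = (2*8/(1 + 8))*(5 + 5) = (2*8/9)*10 = (2*8*(⅑))*10 = (16/9)*10 = 160/9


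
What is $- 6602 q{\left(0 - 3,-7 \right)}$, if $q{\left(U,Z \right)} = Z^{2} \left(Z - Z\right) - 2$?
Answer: $13204$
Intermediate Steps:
$q{\left(U,Z \right)} = -2$ ($q{\left(U,Z \right)} = Z^{2} \cdot 0 - 2 = 0 - 2 = -2$)
$- 6602 q{\left(0 - 3,-7 \right)} = \left(-6602\right) \left(-2\right) = 13204$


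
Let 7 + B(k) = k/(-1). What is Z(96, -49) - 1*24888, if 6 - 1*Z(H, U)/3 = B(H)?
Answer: -24561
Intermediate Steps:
B(k) = -7 - k (B(k) = -7 + k/(-1) = -7 + k*(-1) = -7 - k)
Z(H, U) = 39 + 3*H (Z(H, U) = 18 - 3*(-7 - H) = 18 + (21 + 3*H) = 39 + 3*H)
Z(96, -49) - 1*24888 = (39 + 3*96) - 1*24888 = (39 + 288) - 24888 = 327 - 24888 = -24561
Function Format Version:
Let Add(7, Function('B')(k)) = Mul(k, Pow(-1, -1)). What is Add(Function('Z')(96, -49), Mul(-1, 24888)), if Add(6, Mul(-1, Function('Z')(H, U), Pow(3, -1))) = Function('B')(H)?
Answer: -24561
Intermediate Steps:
Function('B')(k) = Add(-7, Mul(-1, k)) (Function('B')(k) = Add(-7, Mul(k, Pow(-1, -1))) = Add(-7, Mul(k, -1)) = Add(-7, Mul(-1, k)))
Function('Z')(H, U) = Add(39, Mul(3, H)) (Function('Z')(H, U) = Add(18, Mul(-3, Add(-7, Mul(-1, H)))) = Add(18, Add(21, Mul(3, H))) = Add(39, Mul(3, H)))
Add(Function('Z')(96, -49), Mul(-1, 24888)) = Add(Add(39, Mul(3, 96)), Mul(-1, 24888)) = Add(Add(39, 288), -24888) = Add(327, -24888) = -24561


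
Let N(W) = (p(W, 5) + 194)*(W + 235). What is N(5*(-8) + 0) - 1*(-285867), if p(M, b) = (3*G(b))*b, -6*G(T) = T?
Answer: 642519/2 ≈ 3.2126e+5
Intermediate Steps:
G(T) = -T/6
p(M, b) = -b²/2 (p(M, b) = (3*(-b/6))*b = (-b/2)*b = -b²/2)
N(W) = 85305/2 + 363*W/2 (N(W) = (-½*5² + 194)*(W + 235) = (-½*25 + 194)*(235 + W) = (-25/2 + 194)*(235 + W) = 363*(235 + W)/2 = 85305/2 + 363*W/2)
N(5*(-8) + 0) - 1*(-285867) = (85305/2 + 363*(5*(-8) + 0)/2) - 1*(-285867) = (85305/2 + 363*(-40 + 0)/2) + 285867 = (85305/2 + (363/2)*(-40)) + 285867 = (85305/2 - 7260) + 285867 = 70785/2 + 285867 = 642519/2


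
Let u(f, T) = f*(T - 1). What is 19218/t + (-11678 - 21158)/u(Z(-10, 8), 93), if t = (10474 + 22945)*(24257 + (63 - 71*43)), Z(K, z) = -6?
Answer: 28185113563/473814582 ≈ 59.486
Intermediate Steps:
u(f, T) = f*(-1 + T)
t = 710721873 (t = 33419*(24257 + (63 - 3053)) = 33419*(24257 - 2990) = 33419*21267 = 710721873)
19218/t + (-11678 - 21158)/u(Z(-10, 8), 93) = 19218/710721873 + (-11678 - 21158)/((-6*(-1 + 93))) = 19218*(1/710721873) - 32836/((-6*92)) = 6406/236907291 - 32836/(-552) = 6406/236907291 - 32836*(-1/552) = 6406/236907291 + 8209/138 = 28185113563/473814582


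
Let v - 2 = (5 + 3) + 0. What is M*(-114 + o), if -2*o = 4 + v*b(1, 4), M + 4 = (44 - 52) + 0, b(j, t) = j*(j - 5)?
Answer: 1152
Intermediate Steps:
b(j, t) = j*(-5 + j)
M = -12 (M = -4 + ((44 - 52) + 0) = -4 + (-8 + 0) = -4 - 8 = -12)
v = 10 (v = 2 + ((5 + 3) + 0) = 2 + (8 + 0) = 2 + 8 = 10)
o = 18 (o = -(4 + 10*(1*(-5 + 1)))/2 = -(4 + 10*(1*(-4)))/2 = -(4 + 10*(-4))/2 = -(4 - 40)/2 = -½*(-36) = 18)
M*(-114 + o) = -12*(-114 + 18) = -12*(-96) = 1152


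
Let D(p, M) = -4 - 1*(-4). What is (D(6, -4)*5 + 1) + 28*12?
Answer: 337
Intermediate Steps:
D(p, M) = 0 (D(p, M) = -4 + 4 = 0)
(D(6, -4)*5 + 1) + 28*12 = (0*5 + 1) + 28*12 = (0 + 1) + 336 = 1 + 336 = 337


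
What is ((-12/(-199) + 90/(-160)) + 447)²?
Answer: 2021085879201/10137856 ≈ 1.9936e+5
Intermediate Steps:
((-12/(-199) + 90/(-160)) + 447)² = ((-12*(-1/199) + 90*(-1/160)) + 447)² = ((12/199 - 9/16) + 447)² = (-1599/3184 + 447)² = (1421649/3184)² = 2021085879201/10137856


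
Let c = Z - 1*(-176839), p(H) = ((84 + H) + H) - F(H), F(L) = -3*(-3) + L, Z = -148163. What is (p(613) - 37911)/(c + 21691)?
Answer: -37223/50367 ≈ -0.73904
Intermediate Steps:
F(L) = 9 + L
p(H) = 75 + H (p(H) = ((84 + H) + H) - (9 + H) = (84 + 2*H) + (-9 - H) = 75 + H)
c = 28676 (c = -148163 - 1*(-176839) = -148163 + 176839 = 28676)
(p(613) - 37911)/(c + 21691) = ((75 + 613) - 37911)/(28676 + 21691) = (688 - 37911)/50367 = -37223*1/50367 = -37223/50367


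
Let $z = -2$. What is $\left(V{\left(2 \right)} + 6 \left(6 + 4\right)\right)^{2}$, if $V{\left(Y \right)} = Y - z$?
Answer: $4096$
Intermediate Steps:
$V{\left(Y \right)} = 2 + Y$ ($V{\left(Y \right)} = Y - -2 = Y + 2 = 2 + Y$)
$\left(V{\left(2 \right)} + 6 \left(6 + 4\right)\right)^{2} = \left(\left(2 + 2\right) + 6 \left(6 + 4\right)\right)^{2} = \left(4 + 6 \cdot 10\right)^{2} = \left(4 + 60\right)^{2} = 64^{2} = 4096$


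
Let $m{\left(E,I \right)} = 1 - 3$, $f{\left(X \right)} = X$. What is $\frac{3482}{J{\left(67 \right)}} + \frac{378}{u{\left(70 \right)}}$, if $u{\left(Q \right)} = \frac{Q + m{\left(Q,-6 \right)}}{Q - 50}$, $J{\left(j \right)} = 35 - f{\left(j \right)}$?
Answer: $\frac{643}{272} \approx 2.364$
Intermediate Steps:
$m{\left(E,I \right)} = -2$
$J{\left(j \right)} = 35 - j$
$u{\left(Q \right)} = \frac{-2 + Q}{-50 + Q}$ ($u{\left(Q \right)} = \frac{Q - 2}{Q - 50} = \frac{-2 + Q}{-50 + Q}$)
$\frac{3482}{J{\left(67 \right)}} + \frac{378}{u{\left(70 \right)}} = \frac{3482}{35 - 67} + \frac{378}{\frac{1}{-50 + 70} \left(-2 + 70\right)} = \frac{3482}{35 - 67} + \frac{378}{\frac{1}{20} \cdot 68} = \frac{3482}{-32} + \frac{378}{\frac{1}{20} \cdot 68} = 3482 \left(- \frac{1}{32}\right) + \frac{378}{\frac{17}{5}} = - \frac{1741}{16} + 378 \cdot \frac{5}{17} = - \frac{1741}{16} + \frac{1890}{17} = \frac{643}{272}$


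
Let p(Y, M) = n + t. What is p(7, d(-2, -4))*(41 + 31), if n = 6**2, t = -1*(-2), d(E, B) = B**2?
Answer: 2736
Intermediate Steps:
t = 2
n = 36
p(Y, M) = 38 (p(Y, M) = 36 + 2 = 38)
p(7, d(-2, -4))*(41 + 31) = 38*(41 + 31) = 38*72 = 2736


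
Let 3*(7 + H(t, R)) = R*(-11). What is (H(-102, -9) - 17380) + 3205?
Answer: -14149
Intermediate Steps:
H(t, R) = -7 - 11*R/3 (H(t, R) = -7 + (R*(-11))/3 = -7 + (-11*R)/3 = -7 - 11*R/3)
(H(-102, -9) - 17380) + 3205 = ((-7 - 11/3*(-9)) - 17380) + 3205 = ((-7 + 33) - 17380) + 3205 = (26 - 17380) + 3205 = -17354 + 3205 = -14149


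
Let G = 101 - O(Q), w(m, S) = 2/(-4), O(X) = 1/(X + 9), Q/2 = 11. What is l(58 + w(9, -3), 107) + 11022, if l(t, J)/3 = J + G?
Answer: 361023/31 ≈ 11646.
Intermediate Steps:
Q = 22 (Q = 2*11 = 22)
O(X) = 1/(9 + X)
w(m, S) = -½ (w(m, S) = 2*(-¼) = -½)
G = 3130/31 (G = 101 - 1/(9 + 22) = 101 - 1/31 = 3130/31 ≈ 100.97)
l(t, J) = 9390/31 + 3*J (l(t, J) = 3*(J + 3130/31) = 3*(3130/31 + J) = 9390/31 + 3*J)
l(58 + w(9, -3), 107) + 11022 = (9390/31 + 3*107) + 11022 = (9390/31 + 321) + 11022 = 19341/31 + 11022 = 361023/31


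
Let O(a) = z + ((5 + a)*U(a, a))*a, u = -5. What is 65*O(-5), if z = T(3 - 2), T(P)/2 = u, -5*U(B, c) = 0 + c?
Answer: -650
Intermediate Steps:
U(B, c) = -c/5 (U(B, c) = -(0 + c)/5 = -c/5)
T(P) = -10 (T(P) = 2*(-5) = -10)
z = -10
O(a) = -10 - a²*(5 + a)/5 (O(a) = -10 + ((5 + a)*(-a/5))*a = -10 + (-a*(5 + a)/5)*a = -10 - a²*(5 + a)/5)
65*O(-5) = 65*(-10 - 1*(-5)² - ⅕*(-5)³) = 65*(-10 - 1*25 - ⅕*(-125)) = 65*(-10 - 25 + 25) = 65*(-10) = -650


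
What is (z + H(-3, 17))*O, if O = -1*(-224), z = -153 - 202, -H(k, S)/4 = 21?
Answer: -98336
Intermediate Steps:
H(k, S) = -84 (H(k, S) = -4*21 = -84)
z = -355
O = 224
(z + H(-3, 17))*O = (-355 - 84)*224 = -439*224 = -98336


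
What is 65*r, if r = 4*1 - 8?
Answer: -260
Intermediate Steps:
r = -4 (r = 4 - 8 = -4)
65*r = 65*(-4) = -260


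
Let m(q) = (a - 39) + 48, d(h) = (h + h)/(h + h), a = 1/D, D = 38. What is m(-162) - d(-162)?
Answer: 305/38 ≈ 8.0263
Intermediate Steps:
a = 1/38 ≈ 0.026316
d(h) = 1 (d(h) = (2*h)/((2*h)) = (2*h)*(1/(2*h)) = 1)
m(q) = 343/38 (m(q) = (1/38 - 39) + 48 = -1481/38 + 48 = 343/38)
m(-162) - d(-162) = 343/38 - 1*1 = 343/38 - 1 = 305/38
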